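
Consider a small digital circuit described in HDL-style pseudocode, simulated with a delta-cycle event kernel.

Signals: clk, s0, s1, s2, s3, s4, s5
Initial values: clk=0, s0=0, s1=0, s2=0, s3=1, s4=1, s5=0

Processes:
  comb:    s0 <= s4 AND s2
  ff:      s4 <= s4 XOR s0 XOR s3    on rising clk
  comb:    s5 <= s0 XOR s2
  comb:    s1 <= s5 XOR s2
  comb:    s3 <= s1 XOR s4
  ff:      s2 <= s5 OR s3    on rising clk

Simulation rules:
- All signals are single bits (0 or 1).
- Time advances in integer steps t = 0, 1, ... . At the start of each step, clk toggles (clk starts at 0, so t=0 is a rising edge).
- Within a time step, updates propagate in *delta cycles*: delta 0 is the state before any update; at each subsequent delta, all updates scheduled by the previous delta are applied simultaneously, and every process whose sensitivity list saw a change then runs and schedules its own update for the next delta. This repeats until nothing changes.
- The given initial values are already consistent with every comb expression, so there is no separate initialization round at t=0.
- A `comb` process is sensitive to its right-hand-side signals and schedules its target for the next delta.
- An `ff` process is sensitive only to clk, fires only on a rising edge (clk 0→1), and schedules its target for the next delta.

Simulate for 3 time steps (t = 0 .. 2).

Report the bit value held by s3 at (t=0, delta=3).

0

[bits: s4,clk,s1,s2,s3,s0,s5]
t=0: Δ0=1000100 Δ1=1100100 Δ2=0101100 Δ3=0111001 Δ4=0101101 Δ5=0101001 | 5Δ
t=1: Δ0=0101001 Δ1=0001001 | 1Δ
t=2: Δ0=0001001 Δ1=0101001 | 1Δ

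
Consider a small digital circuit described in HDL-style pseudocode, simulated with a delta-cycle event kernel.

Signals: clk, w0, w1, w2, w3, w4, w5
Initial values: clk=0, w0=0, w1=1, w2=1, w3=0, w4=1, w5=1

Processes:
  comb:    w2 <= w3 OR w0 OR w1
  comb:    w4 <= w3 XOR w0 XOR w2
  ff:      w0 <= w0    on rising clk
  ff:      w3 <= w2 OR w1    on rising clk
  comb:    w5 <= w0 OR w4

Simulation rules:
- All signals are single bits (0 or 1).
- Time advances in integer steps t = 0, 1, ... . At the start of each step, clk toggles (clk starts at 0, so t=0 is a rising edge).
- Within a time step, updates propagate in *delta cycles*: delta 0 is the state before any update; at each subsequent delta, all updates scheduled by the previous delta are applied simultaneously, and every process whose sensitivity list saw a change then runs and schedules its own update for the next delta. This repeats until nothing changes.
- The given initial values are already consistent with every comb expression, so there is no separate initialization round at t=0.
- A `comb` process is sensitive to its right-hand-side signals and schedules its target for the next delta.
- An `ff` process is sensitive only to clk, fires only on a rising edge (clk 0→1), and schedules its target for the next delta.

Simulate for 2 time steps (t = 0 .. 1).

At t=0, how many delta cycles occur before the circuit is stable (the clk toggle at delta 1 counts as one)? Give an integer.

t=0 Δ0: w1=1 w4=1 w2=1 w3=0 w5=1 clk=0 w0=0
  Δ1: clk:0→1
  Δ2: w3:0→1
  Δ3: w4:1→0
  Δ4: w5:1→0
  (4Δ to stable)
t=1 Δ0: w1=1 w4=0 w2=1 w3=1 w5=0 clk=1 w0=0
  Δ1: clk:1→0
  (1Δ to stable)

4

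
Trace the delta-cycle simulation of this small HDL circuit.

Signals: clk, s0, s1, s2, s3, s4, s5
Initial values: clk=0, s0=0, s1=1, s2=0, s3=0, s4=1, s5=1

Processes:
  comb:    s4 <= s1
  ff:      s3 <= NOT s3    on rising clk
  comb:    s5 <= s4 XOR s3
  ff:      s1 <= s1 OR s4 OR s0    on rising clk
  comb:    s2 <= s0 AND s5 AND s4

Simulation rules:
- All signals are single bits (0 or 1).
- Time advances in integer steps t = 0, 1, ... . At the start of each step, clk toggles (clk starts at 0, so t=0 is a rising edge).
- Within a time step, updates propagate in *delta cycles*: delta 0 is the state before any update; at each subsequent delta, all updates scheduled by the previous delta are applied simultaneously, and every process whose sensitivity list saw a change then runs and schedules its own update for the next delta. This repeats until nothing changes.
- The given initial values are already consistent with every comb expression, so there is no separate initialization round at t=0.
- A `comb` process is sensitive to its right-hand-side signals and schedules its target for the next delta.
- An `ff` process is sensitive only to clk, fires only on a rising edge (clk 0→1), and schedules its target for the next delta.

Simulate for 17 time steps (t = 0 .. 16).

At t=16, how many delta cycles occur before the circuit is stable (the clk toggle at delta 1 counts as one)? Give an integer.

3

t=0 Δ0: s2=0 clk=0 s1=1 s5=1 s0=0 s3=0 s4=1
  Δ1: clk:0→1
  Δ2: s3:0→1
  Δ3: s5:1→0
  (3Δ to stable)
t=1 Δ0: s2=0 clk=1 s1=1 s5=0 s0=0 s3=1 s4=1
  Δ1: clk:1→0
  (1Δ to stable)
t=2 Δ0: s2=0 clk=0 s1=1 s5=0 s0=0 s3=1 s4=1
  Δ1: clk:0→1
  Δ2: s3:1→0
  Δ3: s5:0→1
  (3Δ to stable)
t=3 Δ0: s2=0 clk=1 s1=1 s5=1 s0=0 s3=0 s4=1
  Δ1: clk:1→0
  (1Δ to stable)
t=4 Δ0: s2=0 clk=0 s1=1 s5=1 s0=0 s3=0 s4=1
  Δ1: clk:0→1
  Δ2: s3:0→1
  Δ3: s5:1→0
  (3Δ to stable)
t=5 Δ0: s2=0 clk=1 s1=1 s5=0 s0=0 s3=1 s4=1
  Δ1: clk:1→0
  (1Δ to stable)
t=6 Δ0: s2=0 clk=0 s1=1 s5=0 s0=0 s3=1 s4=1
  Δ1: clk:0→1
  Δ2: s3:1→0
  Δ3: s5:0→1
  (3Δ to stable)
t=7 Δ0: s2=0 clk=1 s1=1 s5=1 s0=0 s3=0 s4=1
  Δ1: clk:1→0
  (1Δ to stable)
t=8 Δ0: s2=0 clk=0 s1=1 s5=1 s0=0 s3=0 s4=1
  Δ1: clk:0→1
  Δ2: s3:0→1
  Δ3: s5:1→0
  (3Δ to stable)
t=9 Δ0: s2=0 clk=1 s1=1 s5=0 s0=0 s3=1 s4=1
  Δ1: clk:1→0
  (1Δ to stable)
t=10 Δ0: s2=0 clk=0 s1=1 s5=0 s0=0 s3=1 s4=1
  Δ1: clk:0→1
  Δ2: s3:1→0
  Δ3: s5:0→1
  (3Δ to stable)
t=11 Δ0: s2=0 clk=1 s1=1 s5=1 s0=0 s3=0 s4=1
  Δ1: clk:1→0
  (1Δ to stable)
t=12 Δ0: s2=0 clk=0 s1=1 s5=1 s0=0 s3=0 s4=1
  Δ1: clk:0→1
  Δ2: s3:0→1
  Δ3: s5:1→0
  (3Δ to stable)
t=13 Δ0: s2=0 clk=1 s1=1 s5=0 s0=0 s3=1 s4=1
  Δ1: clk:1→0
  (1Δ to stable)
t=14 Δ0: s2=0 clk=0 s1=1 s5=0 s0=0 s3=1 s4=1
  Δ1: clk:0→1
  Δ2: s3:1→0
  Δ3: s5:0→1
  (3Δ to stable)
t=15 Δ0: s2=0 clk=1 s1=1 s5=1 s0=0 s3=0 s4=1
  Δ1: clk:1→0
  (1Δ to stable)
t=16 Δ0: s2=0 clk=0 s1=1 s5=1 s0=0 s3=0 s4=1
  Δ1: clk:0→1
  Δ2: s3:0→1
  Δ3: s5:1→0
  (3Δ to stable)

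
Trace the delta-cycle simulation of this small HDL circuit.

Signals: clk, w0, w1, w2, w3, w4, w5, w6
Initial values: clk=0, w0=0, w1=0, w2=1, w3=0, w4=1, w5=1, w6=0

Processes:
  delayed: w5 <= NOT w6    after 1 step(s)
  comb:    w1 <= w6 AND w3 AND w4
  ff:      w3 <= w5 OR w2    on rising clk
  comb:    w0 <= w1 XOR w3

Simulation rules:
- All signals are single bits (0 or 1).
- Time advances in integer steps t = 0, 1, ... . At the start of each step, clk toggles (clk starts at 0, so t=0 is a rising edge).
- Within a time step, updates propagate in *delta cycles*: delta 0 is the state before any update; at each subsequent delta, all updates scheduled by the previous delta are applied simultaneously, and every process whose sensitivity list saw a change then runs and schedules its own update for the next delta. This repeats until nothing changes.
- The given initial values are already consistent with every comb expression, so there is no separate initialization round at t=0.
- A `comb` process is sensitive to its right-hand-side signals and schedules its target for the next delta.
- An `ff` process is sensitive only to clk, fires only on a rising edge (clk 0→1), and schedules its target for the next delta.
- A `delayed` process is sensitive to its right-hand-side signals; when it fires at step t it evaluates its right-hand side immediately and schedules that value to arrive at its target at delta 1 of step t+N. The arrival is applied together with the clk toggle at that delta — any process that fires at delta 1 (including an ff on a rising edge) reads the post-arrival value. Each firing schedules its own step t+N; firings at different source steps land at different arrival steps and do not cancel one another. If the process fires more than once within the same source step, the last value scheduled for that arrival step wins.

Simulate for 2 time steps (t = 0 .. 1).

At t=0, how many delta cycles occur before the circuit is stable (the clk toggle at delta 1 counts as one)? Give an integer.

t0.Δ0 w2=1 w5=1 w6=0 clk=0 w3=0 w1=0 w0=0 w4=1
t0.Δ1 w2=1 w5=1 w6=0 clk=1 w3=0 w1=0 w0=0 w4=1
t0.Δ2 w2=1 w5=1 w6=0 clk=1 w3=1 w1=0 w0=0 w4=1
t0.Δ3 w2=1 w5=1 w6=0 clk=1 w3=1 w1=0 w0=1 w4=1
t1.Δ0 w2=1 w5=1 w6=0 clk=1 w3=1 w1=0 w0=1 w4=1
t1.Δ1 w2=1 w5=1 w6=0 clk=0 w3=1 w1=0 w0=1 w4=1

3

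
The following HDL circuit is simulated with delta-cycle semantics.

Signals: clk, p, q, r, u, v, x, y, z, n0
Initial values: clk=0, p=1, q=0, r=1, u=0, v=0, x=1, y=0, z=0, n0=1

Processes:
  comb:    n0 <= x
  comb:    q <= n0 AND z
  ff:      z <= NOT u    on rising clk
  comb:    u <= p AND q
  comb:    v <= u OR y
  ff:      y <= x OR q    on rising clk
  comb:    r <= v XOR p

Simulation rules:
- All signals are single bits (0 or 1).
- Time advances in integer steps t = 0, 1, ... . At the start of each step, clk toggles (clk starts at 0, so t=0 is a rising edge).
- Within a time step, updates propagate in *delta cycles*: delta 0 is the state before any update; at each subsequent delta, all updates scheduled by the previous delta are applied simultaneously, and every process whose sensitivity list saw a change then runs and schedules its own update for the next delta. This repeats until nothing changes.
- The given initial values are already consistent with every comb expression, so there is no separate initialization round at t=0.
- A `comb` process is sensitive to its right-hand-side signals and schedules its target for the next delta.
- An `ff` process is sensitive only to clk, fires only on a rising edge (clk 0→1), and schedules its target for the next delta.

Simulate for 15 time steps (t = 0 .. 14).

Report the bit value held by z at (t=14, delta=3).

0

[bits: r,q,v,clk,x,y,n0,z,p,u]
t=0: Δ0=1000101010 Δ1=1001101010 Δ2=1001111110 Δ3=1111111110 Δ4=0111111111 | 4Δ
t=1: Δ0=0111111111 Δ1=0110111111 | 1Δ
t=2: Δ0=0110111111 Δ1=0111111111 Δ2=0111111011 Δ3=0011111011 Δ4=0011111010 | 4Δ
t=3: Δ0=0011111010 Δ1=0010111010 | 1Δ
t=4: Δ0=0010111010 Δ1=0011111010 Δ2=0011111110 Δ3=0111111110 Δ4=0111111111 | 4Δ
t=5: Δ0=0111111111 Δ1=0110111111 | 1Δ
t=6: Δ0=0110111111 Δ1=0111111111 Δ2=0111111011 Δ3=0011111011 Δ4=0011111010 | 4Δ
t=7: Δ0=0011111010 Δ1=0010111010 | 1Δ
t=8: Δ0=0010111010 Δ1=0011111010 Δ2=0011111110 Δ3=0111111110 Δ4=0111111111 | 4Δ
t=9: Δ0=0111111111 Δ1=0110111111 | 1Δ
t=10: Δ0=0110111111 Δ1=0111111111 Δ2=0111111011 Δ3=0011111011 Δ4=0011111010 | 4Δ
t=11: Δ0=0011111010 Δ1=0010111010 | 1Δ
t=12: Δ0=0010111010 Δ1=0011111010 Δ2=0011111110 Δ3=0111111110 Δ4=0111111111 | 4Δ
t=13: Δ0=0111111111 Δ1=0110111111 | 1Δ
t=14: Δ0=0110111111 Δ1=0111111111 Δ2=0111111011 Δ3=0011111011 Δ4=0011111010 | 4Δ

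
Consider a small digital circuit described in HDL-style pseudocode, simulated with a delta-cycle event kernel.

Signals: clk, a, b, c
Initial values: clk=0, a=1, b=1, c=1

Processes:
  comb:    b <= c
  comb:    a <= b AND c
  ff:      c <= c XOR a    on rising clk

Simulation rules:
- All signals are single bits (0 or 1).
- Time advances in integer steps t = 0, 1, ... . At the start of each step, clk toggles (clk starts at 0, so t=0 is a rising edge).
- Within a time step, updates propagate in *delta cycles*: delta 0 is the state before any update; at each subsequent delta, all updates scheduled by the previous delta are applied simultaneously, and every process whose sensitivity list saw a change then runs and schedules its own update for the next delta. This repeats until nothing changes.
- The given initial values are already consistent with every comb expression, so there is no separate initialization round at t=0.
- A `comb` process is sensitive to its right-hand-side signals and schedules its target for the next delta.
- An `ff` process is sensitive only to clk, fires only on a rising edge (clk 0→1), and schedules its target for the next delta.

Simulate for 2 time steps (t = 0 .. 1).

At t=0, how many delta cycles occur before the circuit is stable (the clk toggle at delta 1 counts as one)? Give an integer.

t=0 Δ0: b=1 a=1 clk=0 c=1
  Δ1: clk:0→1
  Δ2: c:1→0
  Δ3: b:1→0, a:1→0
  (3Δ to stable)
t=1 Δ0: b=0 a=0 clk=1 c=0
  Δ1: clk:1→0
  (1Δ to stable)

3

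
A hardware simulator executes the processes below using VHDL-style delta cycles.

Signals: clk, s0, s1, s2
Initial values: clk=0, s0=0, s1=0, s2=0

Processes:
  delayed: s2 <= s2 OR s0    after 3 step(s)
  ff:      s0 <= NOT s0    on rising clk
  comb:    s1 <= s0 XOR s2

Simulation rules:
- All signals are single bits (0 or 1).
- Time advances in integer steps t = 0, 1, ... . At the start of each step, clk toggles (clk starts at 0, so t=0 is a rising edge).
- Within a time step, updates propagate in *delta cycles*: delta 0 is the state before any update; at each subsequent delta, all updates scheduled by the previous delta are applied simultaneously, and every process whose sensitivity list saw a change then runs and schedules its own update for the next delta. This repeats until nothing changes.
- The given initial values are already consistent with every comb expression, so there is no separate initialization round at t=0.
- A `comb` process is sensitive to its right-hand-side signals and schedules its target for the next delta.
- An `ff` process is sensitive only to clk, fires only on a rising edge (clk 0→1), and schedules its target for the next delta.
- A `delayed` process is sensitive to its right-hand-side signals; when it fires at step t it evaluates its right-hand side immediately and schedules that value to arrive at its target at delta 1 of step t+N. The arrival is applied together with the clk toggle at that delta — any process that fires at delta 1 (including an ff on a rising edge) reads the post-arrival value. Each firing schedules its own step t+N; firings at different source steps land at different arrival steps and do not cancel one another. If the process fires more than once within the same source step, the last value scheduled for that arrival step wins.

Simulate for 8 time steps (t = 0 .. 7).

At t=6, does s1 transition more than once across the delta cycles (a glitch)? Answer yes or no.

yes

t=0 Δ0: s1=0 s2=0 s0=0 clk=0
  Δ1: clk:0→1
  Δ2: s0:0→1
  Δ3: s1:0→1
  (3Δ to stable)
t=1 Δ0: s1=1 s2=0 s0=1 clk=1
  Δ1: clk:1→0
  (1Δ to stable)
t=2 Δ0: s1=1 s2=0 s0=1 clk=0
  Δ1: clk:0→1
  Δ2: s0:1→0
  Δ3: s1:1→0
  (3Δ to stable)
t=3 Δ0: s1=0 s2=0 s0=0 clk=1
  Δ1: s2:0→1, clk:1→0
  Δ2: s1:0→1
  (2Δ to stable)
t=4 Δ0: s1=1 s2=1 s0=0 clk=0
  Δ1: clk:0→1
  Δ2: s0:0→1
  Δ3: s1:1→0
  (3Δ to stable)
t=5 Δ0: s1=0 s2=1 s0=1 clk=1
  Δ1: s2:1→0, clk:1→0
  Δ2: s1:0→1
  (2Δ to stable)
t=6 Δ0: s1=1 s2=0 s0=1 clk=0
  Δ1: s2:0→1, clk:0→1
  Δ2: s1:1→0, s0:1→0
  Δ3: s1:0→1
  (3Δ to stable)
t=7 Δ0: s1=1 s2=1 s0=0 clk=1
  Δ1: clk:1→0
  (1Δ to stable)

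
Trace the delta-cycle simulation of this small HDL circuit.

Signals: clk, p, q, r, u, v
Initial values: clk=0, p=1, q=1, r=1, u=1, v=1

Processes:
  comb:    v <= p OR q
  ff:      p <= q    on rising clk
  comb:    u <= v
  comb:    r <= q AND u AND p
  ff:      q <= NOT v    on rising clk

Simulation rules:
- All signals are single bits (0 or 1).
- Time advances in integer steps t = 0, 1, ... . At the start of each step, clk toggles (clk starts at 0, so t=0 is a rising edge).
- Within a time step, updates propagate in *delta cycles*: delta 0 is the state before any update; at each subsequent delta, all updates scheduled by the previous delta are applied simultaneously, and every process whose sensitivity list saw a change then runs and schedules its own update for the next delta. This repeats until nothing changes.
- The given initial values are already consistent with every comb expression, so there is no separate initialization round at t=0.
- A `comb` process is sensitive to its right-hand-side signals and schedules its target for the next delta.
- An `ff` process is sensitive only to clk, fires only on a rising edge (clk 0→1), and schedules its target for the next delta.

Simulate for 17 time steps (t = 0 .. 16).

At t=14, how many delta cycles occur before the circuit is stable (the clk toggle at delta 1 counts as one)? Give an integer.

t=0 Δ0: u=1 v=1 p=1 r=1 q=1 clk=0
  Δ1: clk:0→1
  Δ2: q:1→0
  Δ3: r:1→0
  (3Δ to stable)
t=1 Δ0: u=1 v=1 p=1 r=0 q=0 clk=1
  Δ1: clk:1→0
  (1Δ to stable)
t=2 Δ0: u=1 v=1 p=1 r=0 q=0 clk=0
  Δ1: clk:0→1
  Δ2: p:1→0
  Δ3: v:1→0
  Δ4: u:1→0
  (4Δ to stable)
t=3 Δ0: u=0 v=0 p=0 r=0 q=0 clk=1
  Δ1: clk:1→0
  (1Δ to stable)
t=4 Δ0: u=0 v=0 p=0 r=0 q=0 clk=0
  Δ1: clk:0→1
  Δ2: q:0→1
  Δ3: v:0→1
  Δ4: u:0→1
  (4Δ to stable)
t=5 Δ0: u=1 v=1 p=0 r=0 q=1 clk=1
  Δ1: clk:1→0
  (1Δ to stable)
t=6 Δ0: u=1 v=1 p=0 r=0 q=1 clk=0
  Δ1: clk:0→1
  Δ2: p:0→1, q:1→0
  (2Δ to stable)
t=7 Δ0: u=1 v=1 p=1 r=0 q=0 clk=1
  Δ1: clk:1→0
  (1Δ to stable)
t=8 Δ0: u=1 v=1 p=1 r=0 q=0 clk=0
  Δ1: clk:0→1
  Δ2: p:1→0
  Δ3: v:1→0
  Δ4: u:1→0
  (4Δ to stable)
t=9 Δ0: u=0 v=0 p=0 r=0 q=0 clk=1
  Δ1: clk:1→0
  (1Δ to stable)
t=10 Δ0: u=0 v=0 p=0 r=0 q=0 clk=0
  Δ1: clk:0→1
  Δ2: q:0→1
  Δ3: v:0→1
  Δ4: u:0→1
  (4Δ to stable)
t=11 Δ0: u=1 v=1 p=0 r=0 q=1 clk=1
  Δ1: clk:1→0
  (1Δ to stable)
t=12 Δ0: u=1 v=1 p=0 r=0 q=1 clk=0
  Δ1: clk:0→1
  Δ2: p:0→1, q:1→0
  (2Δ to stable)
t=13 Δ0: u=1 v=1 p=1 r=0 q=0 clk=1
  Δ1: clk:1→0
  (1Δ to stable)
t=14 Δ0: u=1 v=1 p=1 r=0 q=0 clk=0
  Δ1: clk:0→1
  Δ2: p:1→0
  Δ3: v:1→0
  Δ4: u:1→0
  (4Δ to stable)
t=15 Δ0: u=0 v=0 p=0 r=0 q=0 clk=1
  Δ1: clk:1→0
  (1Δ to stable)
t=16 Δ0: u=0 v=0 p=0 r=0 q=0 clk=0
  Δ1: clk:0→1
  Δ2: q:0→1
  Δ3: v:0→1
  Δ4: u:0→1
  (4Δ to stable)

4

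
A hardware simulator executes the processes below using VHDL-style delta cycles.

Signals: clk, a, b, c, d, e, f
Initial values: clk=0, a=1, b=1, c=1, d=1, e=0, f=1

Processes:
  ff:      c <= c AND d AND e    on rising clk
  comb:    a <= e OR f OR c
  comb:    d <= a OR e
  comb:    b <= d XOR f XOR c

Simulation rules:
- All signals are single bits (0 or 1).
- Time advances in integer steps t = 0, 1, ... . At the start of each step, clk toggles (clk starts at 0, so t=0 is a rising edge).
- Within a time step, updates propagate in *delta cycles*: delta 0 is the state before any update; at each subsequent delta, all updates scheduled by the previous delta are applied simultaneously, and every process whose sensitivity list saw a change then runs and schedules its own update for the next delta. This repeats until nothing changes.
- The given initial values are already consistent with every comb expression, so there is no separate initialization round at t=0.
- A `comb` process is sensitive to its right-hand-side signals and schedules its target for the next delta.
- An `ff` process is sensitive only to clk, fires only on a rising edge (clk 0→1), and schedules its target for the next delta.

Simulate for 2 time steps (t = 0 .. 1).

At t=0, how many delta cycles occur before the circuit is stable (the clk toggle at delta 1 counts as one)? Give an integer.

3

t0.Δ0 b=1 e=0 f=1 c=1 d=1 clk=0 a=1
t0.Δ1 b=1 e=0 f=1 c=1 d=1 clk=1 a=1
t0.Δ2 b=1 e=0 f=1 c=0 d=1 clk=1 a=1
t0.Δ3 b=0 e=0 f=1 c=0 d=1 clk=1 a=1
t1.Δ0 b=0 e=0 f=1 c=0 d=1 clk=1 a=1
t1.Δ1 b=0 e=0 f=1 c=0 d=1 clk=0 a=1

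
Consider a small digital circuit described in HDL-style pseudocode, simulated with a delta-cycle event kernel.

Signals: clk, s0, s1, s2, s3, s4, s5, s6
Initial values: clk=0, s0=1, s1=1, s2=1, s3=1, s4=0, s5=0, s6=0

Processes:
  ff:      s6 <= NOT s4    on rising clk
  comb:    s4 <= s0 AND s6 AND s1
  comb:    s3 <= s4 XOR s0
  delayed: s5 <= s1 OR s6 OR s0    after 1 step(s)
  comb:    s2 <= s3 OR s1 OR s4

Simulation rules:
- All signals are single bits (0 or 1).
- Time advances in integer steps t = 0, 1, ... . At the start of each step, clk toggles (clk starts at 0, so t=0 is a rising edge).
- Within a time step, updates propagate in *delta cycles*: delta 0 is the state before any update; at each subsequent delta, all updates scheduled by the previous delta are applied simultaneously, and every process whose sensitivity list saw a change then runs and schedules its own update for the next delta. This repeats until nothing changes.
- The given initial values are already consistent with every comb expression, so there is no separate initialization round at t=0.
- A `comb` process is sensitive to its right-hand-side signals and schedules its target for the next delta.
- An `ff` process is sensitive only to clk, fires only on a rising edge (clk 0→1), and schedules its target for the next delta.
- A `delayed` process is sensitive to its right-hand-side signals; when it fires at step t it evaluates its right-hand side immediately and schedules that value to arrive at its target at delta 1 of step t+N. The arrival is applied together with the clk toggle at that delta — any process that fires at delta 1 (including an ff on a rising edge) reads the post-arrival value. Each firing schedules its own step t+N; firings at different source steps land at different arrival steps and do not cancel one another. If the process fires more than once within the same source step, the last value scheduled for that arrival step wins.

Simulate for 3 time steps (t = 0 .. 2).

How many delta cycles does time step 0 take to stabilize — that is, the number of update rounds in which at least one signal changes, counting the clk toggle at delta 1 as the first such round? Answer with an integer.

[bits: s5,s3,s6,s4,clk,s0,s1,s2]
t=0: Δ0=01000111 Δ1=01001111 Δ2=01101111 Δ3=01111111 Δ4=00111111 | 4Δ
t=1: Δ0=00111111 Δ1=10110111 | 1Δ
t=2: Δ0=10110111 Δ1=10111111 Δ2=10011111 Δ3=10001111 Δ4=11001111 | 4Δ

4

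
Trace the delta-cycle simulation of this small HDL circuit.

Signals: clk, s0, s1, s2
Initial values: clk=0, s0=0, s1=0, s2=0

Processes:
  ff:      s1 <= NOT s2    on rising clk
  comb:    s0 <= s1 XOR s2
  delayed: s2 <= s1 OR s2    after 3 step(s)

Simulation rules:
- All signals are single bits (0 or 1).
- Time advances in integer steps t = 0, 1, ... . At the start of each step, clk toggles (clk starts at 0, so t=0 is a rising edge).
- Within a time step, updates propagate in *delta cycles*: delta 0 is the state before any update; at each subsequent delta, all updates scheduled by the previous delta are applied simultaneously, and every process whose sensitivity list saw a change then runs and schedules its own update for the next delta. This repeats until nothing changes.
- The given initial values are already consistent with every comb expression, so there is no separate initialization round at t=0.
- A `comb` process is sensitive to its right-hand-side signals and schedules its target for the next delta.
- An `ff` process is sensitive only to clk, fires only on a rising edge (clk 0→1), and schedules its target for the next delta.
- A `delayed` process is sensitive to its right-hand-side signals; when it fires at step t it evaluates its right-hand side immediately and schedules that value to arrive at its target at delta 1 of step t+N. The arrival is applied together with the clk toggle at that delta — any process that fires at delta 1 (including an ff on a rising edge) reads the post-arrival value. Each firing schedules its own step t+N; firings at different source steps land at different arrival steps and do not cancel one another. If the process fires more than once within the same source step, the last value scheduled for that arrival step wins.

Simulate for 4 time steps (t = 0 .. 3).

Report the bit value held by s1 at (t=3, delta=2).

[bits: s2,clk,s0,s1]
t=0: Δ0=0000 Δ1=0100 Δ2=0101 Δ3=0111 | 3Δ
t=1: Δ0=0111 Δ1=0011 | 1Δ
t=2: Δ0=0011 Δ1=0111 | 1Δ
t=3: Δ0=0111 Δ1=1011 Δ2=1001 | 2Δ

1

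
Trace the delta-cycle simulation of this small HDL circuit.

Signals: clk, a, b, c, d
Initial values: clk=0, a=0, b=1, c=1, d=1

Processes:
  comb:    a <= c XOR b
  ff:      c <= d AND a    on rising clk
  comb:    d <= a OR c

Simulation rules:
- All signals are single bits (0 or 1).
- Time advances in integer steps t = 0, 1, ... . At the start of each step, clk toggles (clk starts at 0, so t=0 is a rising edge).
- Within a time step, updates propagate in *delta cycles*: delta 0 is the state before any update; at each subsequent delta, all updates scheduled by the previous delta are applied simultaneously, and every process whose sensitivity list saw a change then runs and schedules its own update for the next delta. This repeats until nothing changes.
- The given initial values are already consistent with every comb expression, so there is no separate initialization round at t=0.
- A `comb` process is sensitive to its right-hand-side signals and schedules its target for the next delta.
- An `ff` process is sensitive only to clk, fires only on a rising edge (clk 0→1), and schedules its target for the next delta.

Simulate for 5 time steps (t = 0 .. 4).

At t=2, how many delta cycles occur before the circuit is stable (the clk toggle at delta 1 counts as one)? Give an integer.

3

[bits: d,clk,b,a,c]
t=0: Δ0=10101 Δ1=11101 Δ2=11100 Δ3=01110 Δ4=11110 | 4Δ
t=1: Δ0=11110 Δ1=10110 | 1Δ
t=2: Δ0=10110 Δ1=11110 Δ2=11111 Δ3=11101 | 3Δ
t=3: Δ0=11101 Δ1=10101 | 1Δ
t=4: Δ0=10101 Δ1=11101 Δ2=11100 Δ3=01110 Δ4=11110 | 4Δ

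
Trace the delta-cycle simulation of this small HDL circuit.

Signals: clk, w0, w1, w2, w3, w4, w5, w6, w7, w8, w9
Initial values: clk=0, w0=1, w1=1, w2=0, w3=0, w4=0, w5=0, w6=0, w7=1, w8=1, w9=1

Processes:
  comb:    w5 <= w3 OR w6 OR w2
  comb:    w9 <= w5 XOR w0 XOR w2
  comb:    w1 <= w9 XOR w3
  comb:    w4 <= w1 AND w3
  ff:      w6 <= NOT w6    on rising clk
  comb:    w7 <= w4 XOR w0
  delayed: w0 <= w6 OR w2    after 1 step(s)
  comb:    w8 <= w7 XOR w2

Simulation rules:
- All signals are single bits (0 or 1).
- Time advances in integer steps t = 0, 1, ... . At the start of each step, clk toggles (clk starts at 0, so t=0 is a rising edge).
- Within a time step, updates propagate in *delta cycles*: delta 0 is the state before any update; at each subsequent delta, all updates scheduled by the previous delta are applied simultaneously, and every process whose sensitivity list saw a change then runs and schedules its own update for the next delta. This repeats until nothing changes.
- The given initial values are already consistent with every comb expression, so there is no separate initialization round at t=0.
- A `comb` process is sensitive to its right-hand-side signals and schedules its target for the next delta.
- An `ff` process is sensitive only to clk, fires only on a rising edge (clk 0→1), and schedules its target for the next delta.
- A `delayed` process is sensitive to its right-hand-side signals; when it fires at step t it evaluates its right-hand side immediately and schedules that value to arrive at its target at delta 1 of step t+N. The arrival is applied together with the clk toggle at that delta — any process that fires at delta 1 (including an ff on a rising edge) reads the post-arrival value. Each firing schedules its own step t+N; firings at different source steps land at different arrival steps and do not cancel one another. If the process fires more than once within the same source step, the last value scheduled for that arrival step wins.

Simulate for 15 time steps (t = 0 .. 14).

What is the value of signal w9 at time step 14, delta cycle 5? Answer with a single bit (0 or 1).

t0.Δ0 w8=1 w0=1 w4=0 w2=0 w1=1 w9=1 w6=0 w3=0 w5=0 w7=1 clk=0
t0.Δ1 w8=1 w0=1 w4=0 w2=0 w1=1 w9=1 w6=0 w3=0 w5=0 w7=1 clk=1
t0.Δ2 w8=1 w0=1 w4=0 w2=0 w1=1 w9=1 w6=1 w3=0 w5=0 w7=1 clk=1
t0.Δ3 w8=1 w0=1 w4=0 w2=0 w1=1 w9=1 w6=1 w3=0 w5=1 w7=1 clk=1
t0.Δ4 w8=1 w0=1 w4=0 w2=0 w1=1 w9=0 w6=1 w3=0 w5=1 w7=1 clk=1
t0.Δ5 w8=1 w0=1 w4=0 w2=0 w1=0 w9=0 w6=1 w3=0 w5=1 w7=1 clk=1
t1.Δ0 w8=1 w0=1 w4=0 w2=0 w1=0 w9=0 w6=1 w3=0 w5=1 w7=1 clk=1
t1.Δ1 w8=1 w0=1 w4=0 w2=0 w1=0 w9=0 w6=1 w3=0 w5=1 w7=1 clk=0
t2.Δ0 w8=1 w0=1 w4=0 w2=0 w1=0 w9=0 w6=1 w3=0 w5=1 w7=1 clk=0
t2.Δ1 w8=1 w0=1 w4=0 w2=0 w1=0 w9=0 w6=1 w3=0 w5=1 w7=1 clk=1
t2.Δ2 w8=1 w0=1 w4=0 w2=0 w1=0 w9=0 w6=0 w3=0 w5=1 w7=1 clk=1
t2.Δ3 w8=1 w0=1 w4=0 w2=0 w1=0 w9=0 w6=0 w3=0 w5=0 w7=1 clk=1
t2.Δ4 w8=1 w0=1 w4=0 w2=0 w1=0 w9=1 w6=0 w3=0 w5=0 w7=1 clk=1
t2.Δ5 w8=1 w0=1 w4=0 w2=0 w1=1 w9=1 w6=0 w3=0 w5=0 w7=1 clk=1
t3.Δ0 w8=1 w0=1 w4=0 w2=0 w1=1 w9=1 w6=0 w3=0 w5=0 w7=1 clk=1
t3.Δ1 w8=1 w0=0 w4=0 w2=0 w1=1 w9=1 w6=0 w3=0 w5=0 w7=1 clk=0
t3.Δ2 w8=1 w0=0 w4=0 w2=0 w1=1 w9=0 w6=0 w3=0 w5=0 w7=0 clk=0
t3.Δ3 w8=0 w0=0 w4=0 w2=0 w1=0 w9=0 w6=0 w3=0 w5=0 w7=0 clk=0
t4.Δ0 w8=0 w0=0 w4=0 w2=0 w1=0 w9=0 w6=0 w3=0 w5=0 w7=0 clk=0
t4.Δ1 w8=0 w0=0 w4=0 w2=0 w1=0 w9=0 w6=0 w3=0 w5=0 w7=0 clk=1
t4.Δ2 w8=0 w0=0 w4=0 w2=0 w1=0 w9=0 w6=1 w3=0 w5=0 w7=0 clk=1
t4.Δ3 w8=0 w0=0 w4=0 w2=0 w1=0 w9=0 w6=1 w3=0 w5=1 w7=0 clk=1
t4.Δ4 w8=0 w0=0 w4=0 w2=0 w1=0 w9=1 w6=1 w3=0 w5=1 w7=0 clk=1
t4.Δ5 w8=0 w0=0 w4=0 w2=0 w1=1 w9=1 w6=1 w3=0 w5=1 w7=0 clk=1
t5.Δ0 w8=0 w0=0 w4=0 w2=0 w1=1 w9=1 w6=1 w3=0 w5=1 w7=0 clk=1
t5.Δ1 w8=0 w0=1 w4=0 w2=0 w1=1 w9=1 w6=1 w3=0 w5=1 w7=0 clk=0
t5.Δ2 w8=0 w0=1 w4=0 w2=0 w1=1 w9=0 w6=1 w3=0 w5=1 w7=1 clk=0
t5.Δ3 w8=1 w0=1 w4=0 w2=0 w1=0 w9=0 w6=1 w3=0 w5=1 w7=1 clk=0
t6.Δ0 w8=1 w0=1 w4=0 w2=0 w1=0 w9=0 w6=1 w3=0 w5=1 w7=1 clk=0
t6.Δ1 w8=1 w0=1 w4=0 w2=0 w1=0 w9=0 w6=1 w3=0 w5=1 w7=1 clk=1
t6.Δ2 w8=1 w0=1 w4=0 w2=0 w1=0 w9=0 w6=0 w3=0 w5=1 w7=1 clk=1
t6.Δ3 w8=1 w0=1 w4=0 w2=0 w1=0 w9=0 w6=0 w3=0 w5=0 w7=1 clk=1
t6.Δ4 w8=1 w0=1 w4=0 w2=0 w1=0 w9=1 w6=0 w3=0 w5=0 w7=1 clk=1
t6.Δ5 w8=1 w0=1 w4=0 w2=0 w1=1 w9=1 w6=0 w3=0 w5=0 w7=1 clk=1
t7.Δ0 w8=1 w0=1 w4=0 w2=0 w1=1 w9=1 w6=0 w3=0 w5=0 w7=1 clk=1
t7.Δ1 w8=1 w0=0 w4=0 w2=0 w1=1 w9=1 w6=0 w3=0 w5=0 w7=1 clk=0
t7.Δ2 w8=1 w0=0 w4=0 w2=0 w1=1 w9=0 w6=0 w3=0 w5=0 w7=0 clk=0
t7.Δ3 w8=0 w0=0 w4=0 w2=0 w1=0 w9=0 w6=0 w3=0 w5=0 w7=0 clk=0
t8.Δ0 w8=0 w0=0 w4=0 w2=0 w1=0 w9=0 w6=0 w3=0 w5=0 w7=0 clk=0
t8.Δ1 w8=0 w0=0 w4=0 w2=0 w1=0 w9=0 w6=0 w3=0 w5=0 w7=0 clk=1
t8.Δ2 w8=0 w0=0 w4=0 w2=0 w1=0 w9=0 w6=1 w3=0 w5=0 w7=0 clk=1
t8.Δ3 w8=0 w0=0 w4=0 w2=0 w1=0 w9=0 w6=1 w3=0 w5=1 w7=0 clk=1
t8.Δ4 w8=0 w0=0 w4=0 w2=0 w1=0 w9=1 w6=1 w3=0 w5=1 w7=0 clk=1
t8.Δ5 w8=0 w0=0 w4=0 w2=0 w1=1 w9=1 w6=1 w3=0 w5=1 w7=0 clk=1
t9.Δ0 w8=0 w0=0 w4=0 w2=0 w1=1 w9=1 w6=1 w3=0 w5=1 w7=0 clk=1
t9.Δ1 w8=0 w0=1 w4=0 w2=0 w1=1 w9=1 w6=1 w3=0 w5=1 w7=0 clk=0
t9.Δ2 w8=0 w0=1 w4=0 w2=0 w1=1 w9=0 w6=1 w3=0 w5=1 w7=1 clk=0
t9.Δ3 w8=1 w0=1 w4=0 w2=0 w1=0 w9=0 w6=1 w3=0 w5=1 w7=1 clk=0
t10.Δ0 w8=1 w0=1 w4=0 w2=0 w1=0 w9=0 w6=1 w3=0 w5=1 w7=1 clk=0
t10.Δ1 w8=1 w0=1 w4=0 w2=0 w1=0 w9=0 w6=1 w3=0 w5=1 w7=1 clk=1
t10.Δ2 w8=1 w0=1 w4=0 w2=0 w1=0 w9=0 w6=0 w3=0 w5=1 w7=1 clk=1
t10.Δ3 w8=1 w0=1 w4=0 w2=0 w1=0 w9=0 w6=0 w3=0 w5=0 w7=1 clk=1
t10.Δ4 w8=1 w0=1 w4=0 w2=0 w1=0 w9=1 w6=0 w3=0 w5=0 w7=1 clk=1
t10.Δ5 w8=1 w0=1 w4=0 w2=0 w1=1 w9=1 w6=0 w3=0 w5=0 w7=1 clk=1
t11.Δ0 w8=1 w0=1 w4=0 w2=0 w1=1 w9=1 w6=0 w3=0 w5=0 w7=1 clk=1
t11.Δ1 w8=1 w0=0 w4=0 w2=0 w1=1 w9=1 w6=0 w3=0 w5=0 w7=1 clk=0
t11.Δ2 w8=1 w0=0 w4=0 w2=0 w1=1 w9=0 w6=0 w3=0 w5=0 w7=0 clk=0
t11.Δ3 w8=0 w0=0 w4=0 w2=0 w1=0 w9=0 w6=0 w3=0 w5=0 w7=0 clk=0
t12.Δ0 w8=0 w0=0 w4=0 w2=0 w1=0 w9=0 w6=0 w3=0 w5=0 w7=0 clk=0
t12.Δ1 w8=0 w0=0 w4=0 w2=0 w1=0 w9=0 w6=0 w3=0 w5=0 w7=0 clk=1
t12.Δ2 w8=0 w0=0 w4=0 w2=0 w1=0 w9=0 w6=1 w3=0 w5=0 w7=0 clk=1
t12.Δ3 w8=0 w0=0 w4=0 w2=0 w1=0 w9=0 w6=1 w3=0 w5=1 w7=0 clk=1
t12.Δ4 w8=0 w0=0 w4=0 w2=0 w1=0 w9=1 w6=1 w3=0 w5=1 w7=0 clk=1
t12.Δ5 w8=0 w0=0 w4=0 w2=0 w1=1 w9=1 w6=1 w3=0 w5=1 w7=0 clk=1
t13.Δ0 w8=0 w0=0 w4=0 w2=0 w1=1 w9=1 w6=1 w3=0 w5=1 w7=0 clk=1
t13.Δ1 w8=0 w0=1 w4=0 w2=0 w1=1 w9=1 w6=1 w3=0 w5=1 w7=0 clk=0
t13.Δ2 w8=0 w0=1 w4=0 w2=0 w1=1 w9=0 w6=1 w3=0 w5=1 w7=1 clk=0
t13.Δ3 w8=1 w0=1 w4=0 w2=0 w1=0 w9=0 w6=1 w3=0 w5=1 w7=1 clk=0
t14.Δ0 w8=1 w0=1 w4=0 w2=0 w1=0 w9=0 w6=1 w3=0 w5=1 w7=1 clk=0
t14.Δ1 w8=1 w0=1 w4=0 w2=0 w1=0 w9=0 w6=1 w3=0 w5=1 w7=1 clk=1
t14.Δ2 w8=1 w0=1 w4=0 w2=0 w1=0 w9=0 w6=0 w3=0 w5=1 w7=1 clk=1
t14.Δ3 w8=1 w0=1 w4=0 w2=0 w1=0 w9=0 w6=0 w3=0 w5=0 w7=1 clk=1
t14.Δ4 w8=1 w0=1 w4=0 w2=0 w1=0 w9=1 w6=0 w3=0 w5=0 w7=1 clk=1
t14.Δ5 w8=1 w0=1 w4=0 w2=0 w1=1 w9=1 w6=0 w3=0 w5=0 w7=1 clk=1

1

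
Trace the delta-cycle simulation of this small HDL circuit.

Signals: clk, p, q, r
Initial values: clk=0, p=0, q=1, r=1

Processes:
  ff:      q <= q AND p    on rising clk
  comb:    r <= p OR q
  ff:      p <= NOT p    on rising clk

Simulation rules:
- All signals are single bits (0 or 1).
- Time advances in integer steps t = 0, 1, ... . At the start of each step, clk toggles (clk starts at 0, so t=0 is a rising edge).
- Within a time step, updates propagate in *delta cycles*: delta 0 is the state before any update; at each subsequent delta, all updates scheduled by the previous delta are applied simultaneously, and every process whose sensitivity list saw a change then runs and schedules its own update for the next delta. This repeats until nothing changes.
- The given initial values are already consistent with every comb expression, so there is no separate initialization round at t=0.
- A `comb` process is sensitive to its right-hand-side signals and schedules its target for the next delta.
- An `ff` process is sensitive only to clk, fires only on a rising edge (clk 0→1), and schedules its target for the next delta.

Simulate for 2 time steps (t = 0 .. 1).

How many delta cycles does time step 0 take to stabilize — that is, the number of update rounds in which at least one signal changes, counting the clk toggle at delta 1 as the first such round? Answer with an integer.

2

t0.Δ0 p=0 q=1 clk=0 r=1
t0.Δ1 p=0 q=1 clk=1 r=1
t0.Δ2 p=1 q=0 clk=1 r=1
t1.Δ0 p=1 q=0 clk=1 r=1
t1.Δ1 p=1 q=0 clk=0 r=1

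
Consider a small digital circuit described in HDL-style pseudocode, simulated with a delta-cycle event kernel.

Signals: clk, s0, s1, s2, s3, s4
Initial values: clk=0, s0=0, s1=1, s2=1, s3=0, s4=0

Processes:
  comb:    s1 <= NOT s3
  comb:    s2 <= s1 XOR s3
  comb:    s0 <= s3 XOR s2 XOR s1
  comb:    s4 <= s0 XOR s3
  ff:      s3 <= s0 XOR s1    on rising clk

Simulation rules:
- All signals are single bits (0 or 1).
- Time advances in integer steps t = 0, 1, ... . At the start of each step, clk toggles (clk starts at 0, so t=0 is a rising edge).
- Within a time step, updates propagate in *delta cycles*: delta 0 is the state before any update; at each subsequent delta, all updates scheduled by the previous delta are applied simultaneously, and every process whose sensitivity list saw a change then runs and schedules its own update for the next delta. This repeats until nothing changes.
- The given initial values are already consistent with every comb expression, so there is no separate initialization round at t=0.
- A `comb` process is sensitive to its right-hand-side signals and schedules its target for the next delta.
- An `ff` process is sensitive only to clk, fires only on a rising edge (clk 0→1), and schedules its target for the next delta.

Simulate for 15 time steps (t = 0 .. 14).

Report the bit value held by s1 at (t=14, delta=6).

t=0 Δ0: s2=1 s4=0 s1=1 s3=0 s0=0 clk=0
  Δ1: clk:0→1
  Δ2: s3:0→1
  Δ3: s2:1→0, s4:0→1, s1:1→0, s0:0→1
  Δ4: s2:0→1, s4:1→0
  Δ5: s0:1→0
  Δ6: s4:0→1
  (6Δ to stable)
t=1 Δ0: s2=1 s4=1 s1=0 s3=1 s0=0 clk=1
  Δ1: clk:1→0
  (1Δ to stable)
t=2 Δ0: s2=1 s4=1 s1=0 s3=1 s0=0 clk=0
  Δ1: clk:0→1
  Δ2: s3:1→0
  Δ3: s2:1→0, s4:1→0, s1:0→1, s0:0→1
  Δ4: s2:0→1, s4:0→1
  Δ5: s0:1→0
  Δ6: s4:1→0
  (6Δ to stable)
t=3 Δ0: s2=1 s4=0 s1=1 s3=0 s0=0 clk=1
  Δ1: clk:1→0
  (1Δ to stable)
t=4 Δ0: s2=1 s4=0 s1=1 s3=0 s0=0 clk=0
  Δ1: clk:0→1
  Δ2: s3:0→1
  Δ3: s2:1→0, s4:0→1, s1:1→0, s0:0→1
  Δ4: s2:0→1, s4:1→0
  Δ5: s0:1→0
  Δ6: s4:0→1
  (6Δ to stable)
t=5 Δ0: s2=1 s4=1 s1=0 s3=1 s0=0 clk=1
  Δ1: clk:1→0
  (1Δ to stable)
t=6 Δ0: s2=1 s4=1 s1=0 s3=1 s0=0 clk=0
  Δ1: clk:0→1
  Δ2: s3:1→0
  Δ3: s2:1→0, s4:1→0, s1:0→1, s0:0→1
  Δ4: s2:0→1, s4:0→1
  Δ5: s0:1→0
  Δ6: s4:1→0
  (6Δ to stable)
t=7 Δ0: s2=1 s4=0 s1=1 s3=0 s0=0 clk=1
  Δ1: clk:1→0
  (1Δ to stable)
t=8 Δ0: s2=1 s4=0 s1=1 s3=0 s0=0 clk=0
  Δ1: clk:0→1
  Δ2: s3:0→1
  Δ3: s2:1→0, s4:0→1, s1:1→0, s0:0→1
  Δ4: s2:0→1, s4:1→0
  Δ5: s0:1→0
  Δ6: s4:0→1
  (6Δ to stable)
t=9 Δ0: s2=1 s4=1 s1=0 s3=1 s0=0 clk=1
  Δ1: clk:1→0
  (1Δ to stable)
t=10 Δ0: s2=1 s4=1 s1=0 s3=1 s0=0 clk=0
  Δ1: clk:0→1
  Δ2: s3:1→0
  Δ3: s2:1→0, s4:1→0, s1:0→1, s0:0→1
  Δ4: s2:0→1, s4:0→1
  Δ5: s0:1→0
  Δ6: s4:1→0
  (6Δ to stable)
t=11 Δ0: s2=1 s4=0 s1=1 s3=0 s0=0 clk=1
  Δ1: clk:1→0
  (1Δ to stable)
t=12 Δ0: s2=1 s4=0 s1=1 s3=0 s0=0 clk=0
  Δ1: clk:0→1
  Δ2: s3:0→1
  Δ3: s2:1→0, s4:0→1, s1:1→0, s0:0→1
  Δ4: s2:0→1, s4:1→0
  Δ5: s0:1→0
  Δ6: s4:0→1
  (6Δ to stable)
t=13 Δ0: s2=1 s4=1 s1=0 s3=1 s0=0 clk=1
  Δ1: clk:1→0
  (1Δ to stable)
t=14 Δ0: s2=1 s4=1 s1=0 s3=1 s0=0 clk=0
  Δ1: clk:0→1
  Δ2: s3:1→0
  Δ3: s2:1→0, s4:1→0, s1:0→1, s0:0→1
  Δ4: s2:0→1, s4:0→1
  Δ5: s0:1→0
  Δ6: s4:1→0
  (6Δ to stable)

1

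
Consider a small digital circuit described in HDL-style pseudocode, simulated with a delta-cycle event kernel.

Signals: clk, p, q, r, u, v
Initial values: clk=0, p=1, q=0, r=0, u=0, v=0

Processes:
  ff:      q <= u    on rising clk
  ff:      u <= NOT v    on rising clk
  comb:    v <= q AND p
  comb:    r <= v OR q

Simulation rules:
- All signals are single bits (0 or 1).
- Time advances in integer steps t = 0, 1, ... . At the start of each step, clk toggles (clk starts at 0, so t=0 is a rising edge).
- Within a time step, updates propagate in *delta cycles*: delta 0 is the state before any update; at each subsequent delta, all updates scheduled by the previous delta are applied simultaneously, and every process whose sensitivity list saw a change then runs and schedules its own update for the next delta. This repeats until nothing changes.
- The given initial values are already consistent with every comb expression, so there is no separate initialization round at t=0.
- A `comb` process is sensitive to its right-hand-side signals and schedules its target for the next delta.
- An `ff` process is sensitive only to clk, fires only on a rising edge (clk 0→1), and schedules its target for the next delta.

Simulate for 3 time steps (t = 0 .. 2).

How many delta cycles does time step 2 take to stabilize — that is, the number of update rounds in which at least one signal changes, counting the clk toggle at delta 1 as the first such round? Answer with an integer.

t0.Δ0 u=0 clk=0 r=0 v=0 p=1 q=0
t0.Δ1 u=0 clk=1 r=0 v=0 p=1 q=0
t0.Δ2 u=1 clk=1 r=0 v=0 p=1 q=0
t1.Δ0 u=1 clk=1 r=0 v=0 p=1 q=0
t1.Δ1 u=1 clk=0 r=0 v=0 p=1 q=0
t2.Δ0 u=1 clk=0 r=0 v=0 p=1 q=0
t2.Δ1 u=1 clk=1 r=0 v=0 p=1 q=0
t2.Δ2 u=1 clk=1 r=0 v=0 p=1 q=1
t2.Δ3 u=1 clk=1 r=1 v=1 p=1 q=1

3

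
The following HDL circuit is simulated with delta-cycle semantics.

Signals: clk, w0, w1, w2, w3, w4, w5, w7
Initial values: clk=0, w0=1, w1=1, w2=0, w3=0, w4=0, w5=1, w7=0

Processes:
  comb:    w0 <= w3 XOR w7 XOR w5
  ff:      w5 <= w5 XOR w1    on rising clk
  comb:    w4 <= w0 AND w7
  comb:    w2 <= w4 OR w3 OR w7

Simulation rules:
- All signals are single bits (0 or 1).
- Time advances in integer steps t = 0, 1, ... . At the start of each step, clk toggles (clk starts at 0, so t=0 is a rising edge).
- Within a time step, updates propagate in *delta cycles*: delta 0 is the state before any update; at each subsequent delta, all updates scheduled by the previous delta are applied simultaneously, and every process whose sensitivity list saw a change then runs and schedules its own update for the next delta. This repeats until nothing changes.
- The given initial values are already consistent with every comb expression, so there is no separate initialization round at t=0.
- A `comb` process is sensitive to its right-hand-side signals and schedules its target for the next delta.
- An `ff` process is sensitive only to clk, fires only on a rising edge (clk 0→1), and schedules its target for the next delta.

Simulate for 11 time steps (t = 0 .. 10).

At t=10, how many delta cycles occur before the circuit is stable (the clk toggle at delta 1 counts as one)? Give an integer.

3

t=0 Δ0: w4=0 w0=1 clk=0 w3=0 w5=1 w2=0 w7=0 w1=1
  Δ1: clk:0→1
  Δ2: w5:1→0
  Δ3: w0:1→0
  (3Δ to stable)
t=1 Δ0: w4=0 w0=0 clk=1 w3=0 w5=0 w2=0 w7=0 w1=1
  Δ1: clk:1→0
  (1Δ to stable)
t=2 Δ0: w4=0 w0=0 clk=0 w3=0 w5=0 w2=0 w7=0 w1=1
  Δ1: clk:0→1
  Δ2: w5:0→1
  Δ3: w0:0→1
  (3Δ to stable)
t=3 Δ0: w4=0 w0=1 clk=1 w3=0 w5=1 w2=0 w7=0 w1=1
  Δ1: clk:1→0
  (1Δ to stable)
t=4 Δ0: w4=0 w0=1 clk=0 w3=0 w5=1 w2=0 w7=0 w1=1
  Δ1: clk:0→1
  Δ2: w5:1→0
  Δ3: w0:1→0
  (3Δ to stable)
t=5 Δ0: w4=0 w0=0 clk=1 w3=0 w5=0 w2=0 w7=0 w1=1
  Δ1: clk:1→0
  (1Δ to stable)
t=6 Δ0: w4=0 w0=0 clk=0 w3=0 w5=0 w2=0 w7=0 w1=1
  Δ1: clk:0→1
  Δ2: w5:0→1
  Δ3: w0:0→1
  (3Δ to stable)
t=7 Δ0: w4=0 w0=1 clk=1 w3=0 w5=1 w2=0 w7=0 w1=1
  Δ1: clk:1→0
  (1Δ to stable)
t=8 Δ0: w4=0 w0=1 clk=0 w3=0 w5=1 w2=0 w7=0 w1=1
  Δ1: clk:0→1
  Δ2: w5:1→0
  Δ3: w0:1→0
  (3Δ to stable)
t=9 Δ0: w4=0 w0=0 clk=1 w3=0 w5=0 w2=0 w7=0 w1=1
  Δ1: clk:1→0
  (1Δ to stable)
t=10 Δ0: w4=0 w0=0 clk=0 w3=0 w5=0 w2=0 w7=0 w1=1
  Δ1: clk:0→1
  Δ2: w5:0→1
  Δ3: w0:0→1
  (3Δ to stable)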